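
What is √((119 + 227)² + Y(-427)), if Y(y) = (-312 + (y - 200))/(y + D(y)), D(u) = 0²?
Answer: √21828099517/427 ≈ 346.00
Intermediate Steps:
D(u) = 0
Y(y) = (-512 + y)/y (Y(y) = (-312 + (y - 200))/(y + 0) = (-312 + (-200 + y))/y = (-512 + y)/y)
√((119 + 227)² + Y(-427)) = √((119 + 227)² + (-512 - 427)/(-427)) = √(346² - 1/427*(-939)) = √(119716 + 939/427) = √(51119671/427) = √21828099517/427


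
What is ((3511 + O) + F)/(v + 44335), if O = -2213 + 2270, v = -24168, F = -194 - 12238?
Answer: -8864/20167 ≈ -0.43953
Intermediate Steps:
F = -12432
O = 57
((3511 + O) + F)/(v + 44335) = ((3511 + 57) - 12432)/(-24168 + 44335) = (3568 - 12432)/20167 = -8864*1/20167 = -8864/20167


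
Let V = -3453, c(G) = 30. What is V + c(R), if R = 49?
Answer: -3423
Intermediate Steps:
V + c(R) = -3453 + 30 = -3423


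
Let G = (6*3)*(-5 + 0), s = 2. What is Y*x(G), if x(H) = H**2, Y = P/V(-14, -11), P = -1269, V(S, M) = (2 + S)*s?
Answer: 856575/2 ≈ 4.2829e+5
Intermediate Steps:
V(S, M) = 4 + 2*S (V(S, M) = (2 + S)*2 = 4 + 2*S)
Y = 423/8 (Y = -1269/(4 + 2*(-14)) = -1269/(4 - 28) = -1269/(-24) = -1269*(-1/24) = 423/8 ≈ 52.875)
G = -90 (G = 18*(-5) = -90)
Y*x(G) = (423/8)*(-90)**2 = (423/8)*8100 = 856575/2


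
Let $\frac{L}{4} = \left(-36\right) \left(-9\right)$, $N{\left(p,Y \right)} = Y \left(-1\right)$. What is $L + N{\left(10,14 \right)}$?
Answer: $1282$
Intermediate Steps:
$N{\left(p,Y \right)} = - Y$
$L = 1296$ ($L = 4 \left(\left(-36\right) \left(-9\right)\right) = 4 \cdot 324 = 1296$)
$L + N{\left(10,14 \right)} = 1296 - 14 = 1282$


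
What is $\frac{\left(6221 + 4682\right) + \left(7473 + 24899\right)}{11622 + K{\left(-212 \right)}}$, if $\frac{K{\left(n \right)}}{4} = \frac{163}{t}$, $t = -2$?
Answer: $\frac{43275}{11296} \approx 3.831$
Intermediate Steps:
$K{\left(n \right)} = -326$ ($K{\left(n \right)} = 4 \frac{163}{-2} = 4 \cdot 163 \left(- \frac{1}{2}\right) = 4 \left(- \frac{163}{2}\right) = -326$)
$\frac{\left(6221 + 4682\right) + \left(7473 + 24899\right)}{11622 + K{\left(-212 \right)}} = \frac{\left(6221 + 4682\right) + \left(7473 + 24899\right)}{11622 - 326} = \frac{10903 + 32372}{11296} = 43275 \cdot \frac{1}{11296} = \frac{43275}{11296}$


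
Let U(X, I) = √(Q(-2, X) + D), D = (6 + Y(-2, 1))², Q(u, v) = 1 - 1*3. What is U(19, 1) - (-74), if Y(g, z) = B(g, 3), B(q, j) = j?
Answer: 74 + √79 ≈ 82.888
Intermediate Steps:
Y(g, z) = 3
Q(u, v) = -2 (Q(u, v) = 1 - 3 = -2)
D = 81 (D = (6 + 3)² = 9² = 81)
U(X, I) = √79 (U(X, I) = √(-2 + 81) = √79)
U(19, 1) - (-74) = √79 - (-74) = √79 - 1*(-74) = √79 + 74 = 74 + √79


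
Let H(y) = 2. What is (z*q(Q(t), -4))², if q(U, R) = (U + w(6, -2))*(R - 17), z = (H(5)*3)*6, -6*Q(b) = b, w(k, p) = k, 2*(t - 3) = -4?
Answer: 19448100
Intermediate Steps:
t = 1 (t = 3 + (½)*(-4) = 3 - 2 = 1)
Q(b) = -b/6
z = 36 (z = (2*3)*6 = 6*6 = 36)
q(U, R) = (-17 + R)*(6 + U) (q(U, R) = (U + 6)*(R - 17) = (6 + U)*(-17 + R) = (-17 + R)*(6 + U))
(z*q(Q(t), -4))² = (36*(-102 - (-17)/6 + 6*(-4) - (-2)/3))² = (36*(-102 - 17*(-⅙) - 24 - 4*(-⅙)))² = (36*(-102 + 17/6 - 24 + ⅔))² = (36*(-245/2))² = (-4410)² = 19448100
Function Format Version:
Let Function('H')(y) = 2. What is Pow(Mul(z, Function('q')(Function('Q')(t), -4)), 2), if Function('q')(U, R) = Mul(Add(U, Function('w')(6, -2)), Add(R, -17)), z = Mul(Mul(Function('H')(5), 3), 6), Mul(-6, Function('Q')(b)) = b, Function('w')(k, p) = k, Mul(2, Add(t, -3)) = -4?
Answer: 19448100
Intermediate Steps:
t = 1 (t = Add(3, Mul(Rational(1, 2), -4)) = Add(3, -2) = 1)
Function('Q')(b) = Mul(Rational(-1, 6), b)
z = 36 (z = Mul(Mul(2, 3), 6) = Mul(6, 6) = 36)
Function('q')(U, R) = Mul(Add(-17, R), Add(6, U)) (Function('q')(U, R) = Mul(Add(U, 6), Add(R, -17)) = Mul(Add(6, U), Add(-17, R)) = Mul(Add(-17, R), Add(6, U)))
Pow(Mul(z, Function('q')(Function('Q')(t), -4)), 2) = Pow(Mul(36, Add(-102, Mul(-17, Mul(Rational(-1, 6), 1)), Mul(6, -4), Mul(-4, Mul(Rational(-1, 6), 1)))), 2) = Pow(Mul(36, Add(-102, Mul(-17, Rational(-1, 6)), -24, Mul(-4, Rational(-1, 6)))), 2) = Pow(Mul(36, Add(-102, Rational(17, 6), -24, Rational(2, 3))), 2) = Pow(Mul(36, Rational(-245, 2)), 2) = Pow(-4410, 2) = 19448100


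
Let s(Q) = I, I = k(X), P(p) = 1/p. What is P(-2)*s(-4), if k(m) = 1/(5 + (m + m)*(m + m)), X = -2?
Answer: -1/42 ≈ -0.023810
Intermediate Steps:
k(m) = 1/(5 + 4*m²) (k(m) = 1/(5 + (2*m)*(2*m)) = 1/(5 + 4*m²))
I = 1/21 (I = 1/(5 + 4*(-2)²) = 1/(5 + 4*4) = 1/(5 + 16) = 1/21 ≈ 0.047619)
s(Q) = 1/21
P(-2)*s(-4) = (1/21)/(-2) = -½*1/21 = -1/42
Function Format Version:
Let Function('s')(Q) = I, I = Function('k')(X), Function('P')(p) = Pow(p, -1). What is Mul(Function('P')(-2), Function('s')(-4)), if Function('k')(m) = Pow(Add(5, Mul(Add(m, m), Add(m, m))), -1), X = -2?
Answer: Rational(-1, 42) ≈ -0.023810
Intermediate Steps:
Function('k')(m) = Pow(Add(5, Mul(4, Pow(m, 2))), -1) (Function('k')(m) = Pow(Add(5, Mul(Mul(2, m), Mul(2, m))), -1) = Pow(Add(5, Mul(4, Pow(m, 2))), -1))
I = Rational(1, 21) (I = Pow(Add(5, Mul(4, Pow(-2, 2))), -1) = Pow(Add(5, Mul(4, 4)), -1) = Pow(Add(5, 16), -1) = Pow(21, -1) = Rational(1, 21) ≈ 0.047619)
Function('s')(Q) = Rational(1, 21)
Mul(Function('P')(-2), Function('s')(-4)) = Mul(Pow(-2, -1), Rational(1, 21)) = Mul(Rational(-1, 2), Rational(1, 21)) = Rational(-1, 42)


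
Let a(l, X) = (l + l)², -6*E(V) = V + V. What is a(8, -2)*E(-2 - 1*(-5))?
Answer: -256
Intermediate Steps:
E(V) = -V/3 (E(V) = -(V + V)/6 = -V/3)
a(l, X) = 4*l² (a(l, X) = (2*l)² = 4*l²)
a(8, -2)*E(-2 - 1*(-5)) = (4*8²)*(-(-2 - 1*(-5))/3) = (4*64)*(-(-2 + 5)/3) = 256*(-⅓*3) = 256*(-1) = -256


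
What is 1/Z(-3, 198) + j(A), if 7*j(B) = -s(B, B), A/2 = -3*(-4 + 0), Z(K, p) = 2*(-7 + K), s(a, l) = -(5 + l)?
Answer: 573/140 ≈ 4.0929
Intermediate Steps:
s(a, l) = -5 - l
Z(K, p) = -14 + 2*K
A = 24 (A = 2*(-3*(-4 + 0)) = 2*(-3*(-4)) = 2*12 = 24)
j(B) = 5/7 + B/7 (j(B) = (-(-5 - B))/7 = (5 + B)/7 = 5/7 + B/7)
1/Z(-3, 198) + j(A) = 1/(-14 + 2*(-3)) + (5/7 + (⅐)*24) = 1/(-14 - 6) + (5/7 + 24/7) = 1/(-20) + 29/7 = -1/20 + 29/7 = 573/140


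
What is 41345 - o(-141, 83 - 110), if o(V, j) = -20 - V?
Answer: 41224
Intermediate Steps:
41345 - o(-141, 83 - 110) = 41345 - (-20 - 1*(-141)) = 41345 - (-20 + 141) = 41345 - 1*121 = 41345 - 121 = 41224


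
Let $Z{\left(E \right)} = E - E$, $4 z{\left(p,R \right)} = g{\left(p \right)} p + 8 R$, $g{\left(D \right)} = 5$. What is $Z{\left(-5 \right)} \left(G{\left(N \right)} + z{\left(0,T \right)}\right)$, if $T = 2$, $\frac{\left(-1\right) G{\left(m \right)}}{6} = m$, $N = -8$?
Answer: $0$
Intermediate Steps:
$G{\left(m \right)} = - 6 m$
$z{\left(p,R \right)} = 2 R + \frac{5 p}{4}$ ($z{\left(p,R \right)} = \frac{5 p + 8 R}{4} = 2 R + \frac{5 p}{4}$)
$Z{\left(E \right)} = 0$
$Z{\left(-5 \right)} \left(G{\left(N \right)} + z{\left(0,T \right)}\right) = 0 \left(\left(-6\right) \left(-8\right) + \left(2 \cdot 2 + \frac{5}{4} \cdot 0\right)\right) = 0 \left(48 + \left(4 + 0\right)\right) = 0 \left(48 + 4\right) = 0 \cdot 52 = 0$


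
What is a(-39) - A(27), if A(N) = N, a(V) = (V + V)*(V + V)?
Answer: 6057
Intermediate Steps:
a(V) = 4*V² (a(V) = (2*V)*(2*V) = 4*V²)
a(-39) - A(27) = 4*(-39)² - 1*27 = 4*1521 - 27 = 6084 - 27 = 6057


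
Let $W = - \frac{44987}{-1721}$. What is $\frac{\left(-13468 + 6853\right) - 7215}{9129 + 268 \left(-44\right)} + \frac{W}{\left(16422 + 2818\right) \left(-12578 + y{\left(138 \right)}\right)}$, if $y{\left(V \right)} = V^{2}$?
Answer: $\frac{2961037012151581}{570154826054320} \approx 5.1934$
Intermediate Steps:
$W = \frac{44987}{1721}$ ($W = \left(-44987\right) \left(- \frac{1}{1721}\right) = \frac{44987}{1721} \approx 26.14$)
$\frac{\left(-13468 + 6853\right) - 7215}{9129 + 268 \left(-44\right)} + \frac{W}{\left(16422 + 2818\right) \left(-12578 + y{\left(138 \right)}\right)} = \frac{\left(-13468 + 6853\right) - 7215}{9129 + 268 \left(-44\right)} + \frac{44987}{1721 \left(16422 + 2818\right) \left(-12578 + 138^{2}\right)} = \frac{-6615 - 7215}{9129 - 11792} + \frac{44987}{1721 \cdot 19240 \left(-12578 + 19044\right)} = - \frac{13830}{-2663} + \frac{44987}{1721 \cdot 19240 \cdot 6466} = \left(-13830\right) \left(- \frac{1}{2663}\right) + \frac{44987}{1721 \cdot 124405840} = \frac{13830}{2663} + \frac{44987}{1721} \cdot \frac{1}{124405840} = \frac{13830}{2663} + \frac{44987}{214102450640} = \frac{2961037012151581}{570154826054320}$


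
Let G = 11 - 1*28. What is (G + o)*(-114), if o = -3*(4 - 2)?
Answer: 2622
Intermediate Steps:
o = -6 (o = -3*2 = -6)
G = -17 (G = 11 - 28 = -17)
(G + o)*(-114) = (-17 - 6)*(-114) = -23*(-114) = 2622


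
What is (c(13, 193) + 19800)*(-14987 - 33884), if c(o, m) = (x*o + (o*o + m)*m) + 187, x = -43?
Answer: -4363887074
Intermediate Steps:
c(o, m) = 187 - 43*o + m*(m + o²) (c(o, m) = (-43*o + (o*o + m)*m) + 187 = (-43*o + (o² + m)*m) + 187 = (-43*o + (m + o²)*m) + 187 = (-43*o + m*(m + o²)) + 187 = 187 - 43*o + m*(m + o²))
(c(13, 193) + 19800)*(-14987 - 33884) = ((187 + 193² - 43*13 + 193*13²) + 19800)*(-14987 - 33884) = ((187 + 37249 - 559 + 193*169) + 19800)*(-48871) = ((187 + 37249 - 559 + 32617) + 19800)*(-48871) = (69494 + 19800)*(-48871) = 89294*(-48871) = -4363887074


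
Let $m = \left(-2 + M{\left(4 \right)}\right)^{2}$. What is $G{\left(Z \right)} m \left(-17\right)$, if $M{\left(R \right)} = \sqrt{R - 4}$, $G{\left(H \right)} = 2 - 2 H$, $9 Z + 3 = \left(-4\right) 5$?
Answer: $- \frac{4352}{9} \approx -483.56$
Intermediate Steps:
$Z = - \frac{23}{9}$ ($Z = - \frac{1}{3} + \frac{\left(-4\right) 5}{9} = - \frac{1}{3} + \frac{1}{9} \left(-20\right) = - \frac{1}{3} - \frac{20}{9} = - \frac{23}{9} \approx -2.5556$)
$M{\left(R \right)} = \sqrt{-4 + R}$
$m = 4$ ($m = \left(-2 + \sqrt{-4 + 4}\right)^{2} = \left(-2 + \sqrt{0}\right)^{2} = \left(-2 + 0\right)^{2} = \left(-2\right)^{2} = 4$)
$G{\left(Z \right)} m \left(-17\right) = \left(2 - - \frac{46}{9}\right) 4 \left(-17\right) = \left(2 + \frac{46}{9}\right) 4 \left(-17\right) = \frac{64}{9} \cdot 4 \left(-17\right) = \frac{256}{9} \left(-17\right) = - \frac{4352}{9}$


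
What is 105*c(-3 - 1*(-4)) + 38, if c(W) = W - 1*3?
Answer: -172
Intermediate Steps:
c(W) = -3 + W (c(W) = W - 3 = -3 + W)
105*c(-3 - 1*(-4)) + 38 = 105*(-3 + (-3 - 1*(-4))) + 38 = 105*(-3 + (-3 + 4)) + 38 = 105*(-3 + 1) + 38 = 105*(-2) + 38 = -210 + 38 = -172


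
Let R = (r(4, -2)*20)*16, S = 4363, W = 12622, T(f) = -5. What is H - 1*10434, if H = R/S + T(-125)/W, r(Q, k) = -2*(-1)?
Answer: -574590090859/55069786 ≈ -10434.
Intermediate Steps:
r(Q, k) = 2
R = 640 (R = (2*20)*16 = 40*16 = 640)
H = 8056265/55069786 (H = 640/4363 - 5/12622 = 8056265/55069786 ≈ 0.14629)
H - 1*10434 = 8056265/55069786 - 1*10434 = 8056265/55069786 - 10434 = -574590090859/55069786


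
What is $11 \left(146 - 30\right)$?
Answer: $1276$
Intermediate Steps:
$11 \left(146 - 30\right) = 11 \cdot 116 = 1276$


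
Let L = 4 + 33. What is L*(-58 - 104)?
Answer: -5994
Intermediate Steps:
L = 37
L*(-58 - 104) = 37*(-58 - 104) = 37*(-162) = -5994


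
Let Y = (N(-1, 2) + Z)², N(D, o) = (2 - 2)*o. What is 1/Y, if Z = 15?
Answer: 1/225 ≈ 0.0044444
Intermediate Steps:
N(D, o) = 0 (N(D, o) = 0*o = 0)
Y = 225 (Y = (0 + 15)² = 15² = 225)
1/Y = 1/225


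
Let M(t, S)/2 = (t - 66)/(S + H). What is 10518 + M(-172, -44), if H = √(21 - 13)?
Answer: 2537456/241 + 119*√2/241 ≈ 10530.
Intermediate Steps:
H = 2*√2 (H = √8 = 2*√2 ≈ 2.8284)
M(t, S) = 2*(-66 + t)/(S + 2*√2) (M(t, S) = 2*((t - 66)/(S + 2*√2)) = 2*((-66 + t)/(S + 2*√2)) = 2*(-66 + t)/(S + 2*√2))
10518 + M(-172, -44) = 10518 + 2*(-66 - 172)/(-44 + 2*√2) = 10518 + 2*(-238)/(-44 + 2*√2) = 10518 - 476/(-44 + 2*√2)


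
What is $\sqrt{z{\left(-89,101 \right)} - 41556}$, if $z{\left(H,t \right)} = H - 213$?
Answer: $i \sqrt{41858} \approx 204.59 i$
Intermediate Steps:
$z{\left(H,t \right)} = -213 + H$
$\sqrt{z{\left(-89,101 \right)} - 41556} = \sqrt{\left(-213 - 89\right) - 41556} = \sqrt{-302 - 41556} = \sqrt{-41858} = i \sqrt{41858}$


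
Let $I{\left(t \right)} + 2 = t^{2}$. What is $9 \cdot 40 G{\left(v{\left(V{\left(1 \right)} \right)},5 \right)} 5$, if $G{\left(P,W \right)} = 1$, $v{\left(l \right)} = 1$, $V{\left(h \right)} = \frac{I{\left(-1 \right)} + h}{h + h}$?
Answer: $1800$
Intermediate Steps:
$I{\left(t \right)} = -2 + t^{2}$
$V{\left(h \right)} = \frac{-1 + h}{2 h}$ ($V{\left(h \right)} = \frac{\left(-2 + \left(-1\right)^{2}\right) + h}{h + h} = \frac{\left(-2 + 1\right) + h}{2 h} = \left(-1 + h\right) \frac{1}{2 h} = \frac{-1 + h}{2 h}$)
$9 \cdot 40 G{\left(v{\left(V{\left(1 \right)} \right)},5 \right)} 5 = 9 \cdot 40 \cdot 1 \cdot 5 = 360 \cdot 1 \cdot 5 = 360 \cdot 5 = 1800$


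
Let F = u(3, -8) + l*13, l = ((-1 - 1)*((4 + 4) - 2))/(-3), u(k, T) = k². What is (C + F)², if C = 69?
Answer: 16900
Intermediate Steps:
l = 4 (l = -2*(8 - 2)*(-⅓) = -2*6*(-⅓) = -12*(-⅓) = 4)
F = 61 (F = 3² + 4*13 = 9 + 52 = 61)
(C + F)² = (69 + 61)² = 130² = 16900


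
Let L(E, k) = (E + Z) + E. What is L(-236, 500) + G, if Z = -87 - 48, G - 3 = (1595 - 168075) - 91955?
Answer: -259039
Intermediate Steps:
G = -258432 (G = 3 + ((1595 - 168075) - 91955) = 3 + (-166480 - 91955) = 3 - 258435 = -258432)
Z = -135
L(E, k) = -135 + 2*E (L(E, k) = (E - 135) + E = (-135 + E) + E = -135 + 2*E)
L(-236, 500) + G = (-135 + 2*(-236)) - 258432 = (-135 - 472) - 258432 = -607 - 258432 = -259039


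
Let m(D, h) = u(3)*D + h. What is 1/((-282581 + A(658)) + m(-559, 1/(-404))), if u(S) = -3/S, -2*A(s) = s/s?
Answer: -404/113937091 ≈ -3.5458e-6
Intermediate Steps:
A(s) = -½ (A(s) = -s/(2*s) = -½*1 = -½)
m(D, h) = h - D (m(D, h) = (-3/3)*D + h = (-3*⅓)*D + h = -D + h = h - D)
1/((-282581 + A(658)) + m(-559, 1/(-404))) = 1/((-282581 - ½) + (1/(-404) - 1*(-559))) = 1/(-565163/2 + (-1/404 + 559)) = 1/(-565163/2 + 225835/404) = 1/(-113937091/404) = -404/113937091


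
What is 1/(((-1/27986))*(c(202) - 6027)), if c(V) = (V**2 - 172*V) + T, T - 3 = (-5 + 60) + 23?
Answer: -13993/57 ≈ -245.49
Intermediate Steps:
T = 81 (T = 3 + ((-5 + 60) + 23) = 3 + (55 + 23) = 3 + 78 = 81)
c(V) = 81 + V**2 - 172*V (c(V) = (V**2 - 172*V) + 81 = 81 + V**2 - 172*V)
1/(((-1/27986))*(c(202) - 6027)) = 1/(((-1/27986))*((81 + 202**2 - 172*202) - 6027)) = 1/(((-1*1/27986))*((81 + 40804 - 34744) - 6027)) = 1/((-1/27986)*(6141 - 6027)) = -27986/114 = -27986*1/114 = -13993/57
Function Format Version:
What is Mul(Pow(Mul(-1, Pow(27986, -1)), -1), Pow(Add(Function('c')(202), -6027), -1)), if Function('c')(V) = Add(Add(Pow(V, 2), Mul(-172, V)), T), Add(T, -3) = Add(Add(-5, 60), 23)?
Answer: Rational(-13993, 57) ≈ -245.49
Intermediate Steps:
T = 81 (T = Add(3, Add(Add(-5, 60), 23)) = Add(3, Add(55, 23)) = Add(3, 78) = 81)
Function('c')(V) = Add(81, Pow(V, 2), Mul(-172, V)) (Function('c')(V) = Add(Add(Pow(V, 2), Mul(-172, V)), 81) = Add(81, Pow(V, 2), Mul(-172, V)))
Mul(Pow(Mul(-1, Pow(27986, -1)), -1), Pow(Add(Function('c')(202), -6027), -1)) = Mul(Pow(Mul(-1, Pow(27986, -1)), -1), Pow(Add(Add(81, Pow(202, 2), Mul(-172, 202)), -6027), -1)) = Mul(Pow(Mul(-1, Rational(1, 27986)), -1), Pow(Add(Add(81, 40804, -34744), -6027), -1)) = Mul(Pow(Rational(-1, 27986), -1), Pow(Add(6141, -6027), -1)) = Mul(-27986, Pow(114, -1)) = Mul(-27986, Rational(1, 114)) = Rational(-13993, 57)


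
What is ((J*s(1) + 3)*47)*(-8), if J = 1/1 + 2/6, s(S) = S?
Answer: -4888/3 ≈ -1629.3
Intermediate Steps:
J = 4/3 (J = 1*1 + 2*(⅙) = 1 + ⅓ = 4/3 ≈ 1.3333)
((J*s(1) + 3)*47)*(-8) = (((4/3)*1 + 3)*47)*(-8) = ((4/3 + 3)*47)*(-8) = ((13/3)*47)*(-8) = (611/3)*(-8) = -4888/3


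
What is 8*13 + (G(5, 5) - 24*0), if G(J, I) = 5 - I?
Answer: 104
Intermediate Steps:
8*13 + (G(5, 5) - 24*0) = 8*13 + ((5 - 1*5) - 24*0) = 104 + ((5 - 5) - 4*0) = 104 + (0 + 0) = 104 + 0 = 104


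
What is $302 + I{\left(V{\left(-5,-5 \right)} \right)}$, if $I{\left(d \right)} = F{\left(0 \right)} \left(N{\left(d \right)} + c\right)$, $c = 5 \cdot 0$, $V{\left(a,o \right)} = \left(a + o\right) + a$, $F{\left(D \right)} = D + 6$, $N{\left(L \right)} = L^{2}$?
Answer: $1652$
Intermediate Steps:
$F{\left(D \right)} = 6 + D$
$V{\left(a,o \right)} = o + 2 a$
$c = 0$
$I{\left(d \right)} = 6 d^{2}$ ($I{\left(d \right)} = \left(6 + 0\right) \left(d^{2} + 0\right) = 6 d^{2}$)
$302 + I{\left(V{\left(-5,-5 \right)} \right)} = 302 + 6 \left(-5 + 2 \left(-5\right)\right)^{2} = 302 + 6 \left(-5 - 10\right)^{2} = 302 + 6 \left(-15\right)^{2} = 302 + 6 \cdot 225 = 302 + 1350 = 1652$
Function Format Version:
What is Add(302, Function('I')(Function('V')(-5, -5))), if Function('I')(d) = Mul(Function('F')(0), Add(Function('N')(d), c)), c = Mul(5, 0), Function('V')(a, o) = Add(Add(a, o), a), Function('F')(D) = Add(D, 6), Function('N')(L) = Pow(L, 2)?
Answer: 1652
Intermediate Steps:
Function('F')(D) = Add(6, D)
Function('V')(a, o) = Add(o, Mul(2, a))
c = 0
Function('I')(d) = Mul(6, Pow(d, 2)) (Function('I')(d) = Mul(Add(6, 0), Add(Pow(d, 2), 0)) = Mul(6, Pow(d, 2)))
Add(302, Function('I')(Function('V')(-5, -5))) = Add(302, Mul(6, Pow(Add(-5, Mul(2, -5)), 2))) = Add(302, Mul(6, Pow(Add(-5, -10), 2))) = Add(302, Mul(6, Pow(-15, 2))) = Add(302, Mul(6, 225)) = Add(302, 1350) = 1652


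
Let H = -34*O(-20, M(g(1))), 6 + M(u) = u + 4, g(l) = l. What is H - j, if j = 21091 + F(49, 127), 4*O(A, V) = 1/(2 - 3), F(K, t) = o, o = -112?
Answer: -41941/2 ≈ -20971.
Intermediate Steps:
M(u) = -2 + u (M(u) = -6 + (u + 4) = -6 + (4 + u) = -2 + u)
F(K, t) = -112
O(A, V) = -1/4 (O(A, V) = 1/(4*(2 - 3)) = (1/4)/(-1) = (1/4)*(-1) = -1/4)
j = 20979 (j = 21091 - 112 = 20979)
H = 17/2 (H = -34*(-1/4) = 17/2 ≈ 8.5000)
H - j = 17/2 - 1*20979 = 17/2 - 20979 = -41941/2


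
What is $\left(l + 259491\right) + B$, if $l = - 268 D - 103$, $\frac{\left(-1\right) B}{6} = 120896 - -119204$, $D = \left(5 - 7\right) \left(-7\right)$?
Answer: $-1184964$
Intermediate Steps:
$D = 14$ ($D = \left(-2\right) \left(-7\right) = 14$)
$B = -1440600$ ($B = - 6 \left(120896 - -119204\right) = - 6 \left(120896 + 119204\right) = \left(-6\right) 240100 = -1440600$)
$l = -3855$ ($l = \left(-268\right) 14 - 103 = -3752 - 103 = -3855$)
$\left(l + 259491\right) + B = \left(-3855 + 259491\right) - 1440600 = 255636 - 1440600 = -1184964$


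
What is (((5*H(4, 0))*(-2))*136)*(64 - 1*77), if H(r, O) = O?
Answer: 0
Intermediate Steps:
(((5*H(4, 0))*(-2))*136)*(64 - 1*77) = (((5*0)*(-2))*136)*(64 - 1*77) = ((0*(-2))*136)*(64 - 77) = (0*136)*(-13) = 0*(-13) = 0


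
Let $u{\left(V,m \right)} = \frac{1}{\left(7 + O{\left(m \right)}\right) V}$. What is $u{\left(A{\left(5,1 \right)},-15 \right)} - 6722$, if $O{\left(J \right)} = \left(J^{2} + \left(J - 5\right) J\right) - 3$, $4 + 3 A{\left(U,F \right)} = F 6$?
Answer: $- \frac{7111873}{1058} \approx -6722.0$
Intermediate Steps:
$A{\left(U,F \right)} = - \frac{4}{3} + 2 F$ ($A{\left(U,F \right)} = - \frac{4}{3} + \frac{F 6}{3} = - \frac{4}{3} + \frac{6 F}{3} = - \frac{4}{3} + 2 F$)
$O{\left(J \right)} = -3 + J^{2} + J \left(-5 + J\right)$ ($O{\left(J \right)} = \left(J^{2} + \left(-5 + J\right) J\right) - 3 = \left(J^{2} + J \left(-5 + J\right)\right) - 3 = -3 + J^{2} + J \left(-5 + J\right)$)
$u{\left(V,m \right)} = \frac{1}{V \left(4 - 5 m + 2 m^{2}\right)}$ ($u{\left(V,m \right)} = \frac{1}{\left(7 - \left(3 - 2 m^{2} + 5 m\right)\right) V} = \frac{1}{\left(4 - 5 m + 2 m^{2}\right) V} = \frac{1}{V \left(4 - 5 m + 2 m^{2}\right)}$)
$u{\left(A{\left(5,1 \right)},-15 \right)} - 6722 = \frac{1}{\left(- \frac{4}{3} + 2 \cdot 1\right) \left(4 - -75 + 2 \left(-15\right)^{2}\right)} - 6722 = \frac{1}{\left(- \frac{4}{3} + 2\right) \left(4 + 75 + 2 \cdot 225\right)} - 6722 = \frac{1}{\frac{2}{3} \left(4 + 75 + 450\right)} - 6722 = \frac{3}{2 \cdot 529} - 6722 = \frac{3}{2} \cdot \frac{1}{529} - 6722 = \frac{3}{1058} - 6722 = - \frac{7111873}{1058}$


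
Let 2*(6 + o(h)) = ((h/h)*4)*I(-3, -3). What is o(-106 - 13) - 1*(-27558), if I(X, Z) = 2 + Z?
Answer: 27550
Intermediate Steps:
o(h) = -8 (o(h) = -6 + (((h/h)*4)*(2 - 3))/2 = -6 + ((1*4)*(-1))/2 = -6 + (4*(-1))/2 = -6 + (½)*(-4) = -6 - 2 = -8)
o(-106 - 13) - 1*(-27558) = -8 - 1*(-27558) = -8 + 27558 = 27550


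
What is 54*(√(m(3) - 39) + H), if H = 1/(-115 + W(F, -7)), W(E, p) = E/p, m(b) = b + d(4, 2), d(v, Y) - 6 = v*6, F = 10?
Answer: -378/815 + 54*I*√6 ≈ -0.4638 + 132.27*I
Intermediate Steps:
d(v, Y) = 6 + 6*v (d(v, Y) = 6 + v*6 = 6 + 6*v)
m(b) = 30 + b (m(b) = b + (6 + 6*4) = b + (6 + 24) = b + 30 = 30 + b)
H = -7/815 (H = 1/(-115 + 10/(-7)) = 1/(-115 + 10*(-⅐)) = 1/(-115 - 10/7) = 1/(-815/7) = -7/815 ≈ -0.0085890)
54*(√(m(3) - 39) + H) = 54*(√((30 + 3) - 39) - 7/815) = 54*(√(33 - 39) - 7/815) = 54*(√(-6) - 7/815) = 54*(I*√6 - 7/815) = 54*(-7/815 + I*√6) = -378/815 + 54*I*√6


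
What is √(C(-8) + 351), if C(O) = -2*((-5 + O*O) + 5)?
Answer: √223 ≈ 14.933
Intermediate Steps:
C(O) = -2*O² (C(O) = -2*((-5 + O²) + 5) = -2*O²)
√(C(-8) + 351) = √(-2*(-8)² + 351) = √(-2*64 + 351) = √(-128 + 351) = √223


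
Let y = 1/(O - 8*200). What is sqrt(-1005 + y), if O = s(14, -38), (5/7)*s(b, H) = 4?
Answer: I*sqrt(15967646945)/3986 ≈ 31.702*I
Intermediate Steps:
s(b, H) = 28/5 (s(b, H) = (7/5)*4 = 28/5)
O = 28/5 ≈ 5.6000
y = -5/7972 (y = 1/(28/5 - 8*200) = 1/(28/5 - 1600) = 1/(-7972/5) = -5/7972 ≈ -0.00062720)
sqrt(-1005 + y) = sqrt(-1005 - 5/7972) = sqrt(-8011865/7972) = I*sqrt(15967646945)/3986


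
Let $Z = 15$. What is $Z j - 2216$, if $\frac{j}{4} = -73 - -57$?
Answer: $-3176$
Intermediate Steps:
$j = -64$ ($j = 4 \left(-73 - -57\right) = 4 \left(-73 + 57\right) = 4 \left(-16\right) = -64$)
$Z j - 2216 = 15 \left(-64\right) - 2216 = -960 - 2216 = -3176$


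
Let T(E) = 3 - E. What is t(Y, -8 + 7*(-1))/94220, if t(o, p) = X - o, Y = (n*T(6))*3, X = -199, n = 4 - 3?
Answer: -19/9422 ≈ -0.0020166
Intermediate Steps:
n = 1
Y = -9 (Y = (1*(3 - 1*6))*3 = (1*(3 - 6))*3 = (1*(-3))*3 = -3*3 = -9)
t(o, p) = -199 - o
t(Y, -8 + 7*(-1))/94220 = (-199 - 1*(-9))/94220 = (-199 + 9)*(1/94220) = -190*1/94220 = -19/9422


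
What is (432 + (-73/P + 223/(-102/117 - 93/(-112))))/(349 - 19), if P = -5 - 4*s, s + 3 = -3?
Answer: -17034781/1134870 ≈ -15.010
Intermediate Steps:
s = -6 (s = -3 - 3 = -6)
P = 19 (P = -5 - 4*(-6) = -5 + 24 = 19)
(432 + (-73/P + 223/(-102/117 - 93/(-112))))/(349 - 19) = (432 + (-73/19 + 223/(-102/117 - 93/(-112))))/(349 - 19) = (432 + (-73*1/19 + 223/(-102*1/117 - 93*(-1/112))))/330 = (432 + (-73/19 + 223/(-34/39 + 93/112)))*(1/330) = (432 + (-73/19 + 223/(-181/4368)))*(1/330) = (432 + (-73/19 + 223*(-4368/181)))*(1/330) = (432 + (-73/19 - 974064/181))*(1/330) = (432 - 18520429/3439)*(1/330) = -17034781/3439*1/330 = -17034781/1134870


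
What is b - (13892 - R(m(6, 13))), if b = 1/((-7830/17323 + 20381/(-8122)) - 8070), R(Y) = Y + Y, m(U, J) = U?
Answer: -15765524878490246/1135844721743 ≈ -13880.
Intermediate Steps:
R(Y) = 2*Y
b = -140697406/1135844721743 (b = 1/((-7830*1/17323 + 20381*(-1/8122)) - 8070) = 1/((-7830/17323 - 20381/8122) - 8070) = 1/(-416655323/140697406 - 8070) = 1/(-1135844721743/140697406) = -140697406/1135844721743 ≈ -0.00012387)
b - (13892 - R(m(6, 13))) = -140697406/1135844721743 - (13892 - 2*6) = -140697406/1135844721743 - (13892 - 1*12) = -140697406/1135844721743 - (13892 - 12) = -140697406/1135844721743 - 1*13880 = -140697406/1135844721743 - 13880 = -15765524878490246/1135844721743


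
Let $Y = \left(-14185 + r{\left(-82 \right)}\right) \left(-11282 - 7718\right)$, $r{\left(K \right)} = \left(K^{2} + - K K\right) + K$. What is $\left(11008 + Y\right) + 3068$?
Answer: $271087076$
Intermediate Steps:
$r{\left(K \right)} = K$ ($r{\left(K \right)} = \left(K^{2} - K^{2}\right) + K = 0 + K = K$)
$Y = 271073000$ ($Y = \left(-14185 - 82\right) \left(-11282 - 7718\right) = \left(-14267\right) \left(-19000\right) = 271073000$)
$\left(11008 + Y\right) + 3068 = \left(11008 + 271073000\right) + 3068 = 271084008 + 3068 = 271087076$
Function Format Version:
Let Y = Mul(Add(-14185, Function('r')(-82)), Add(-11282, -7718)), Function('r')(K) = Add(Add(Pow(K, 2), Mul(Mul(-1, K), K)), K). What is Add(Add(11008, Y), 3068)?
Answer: 271087076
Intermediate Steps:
Function('r')(K) = K (Function('r')(K) = Add(Add(Pow(K, 2), Mul(-1, Pow(K, 2))), K) = Add(0, K) = K)
Y = 271073000 (Y = Mul(Add(-14185, -82), Add(-11282, -7718)) = Mul(-14267, -19000) = 271073000)
Add(Add(11008, Y), 3068) = Add(Add(11008, 271073000), 3068) = Add(271084008, 3068) = 271087076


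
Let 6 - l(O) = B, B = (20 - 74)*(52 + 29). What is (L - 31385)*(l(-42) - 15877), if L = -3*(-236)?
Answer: 352693469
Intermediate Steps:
B = -4374 (B = -54*81 = -4374)
l(O) = 4380 (l(O) = 6 - 1*(-4374) = 6 + 4374 = 4380)
L = 708
(L - 31385)*(l(-42) - 15877) = (708 - 31385)*(4380 - 15877) = -30677*(-11497) = 352693469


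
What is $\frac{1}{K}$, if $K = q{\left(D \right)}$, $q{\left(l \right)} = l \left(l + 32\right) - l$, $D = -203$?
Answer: $\frac{1}{34916} \approx 2.864 \cdot 10^{-5}$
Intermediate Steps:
$q{\left(l \right)} = - l + l \left(32 + l\right)$ ($q{\left(l \right)} = l \left(32 + l\right) - l = - l + l \left(32 + l\right)$)
$K = 34916$ ($K = - 203 \left(31 - 203\right) = \left(-203\right) \left(-172\right) = 34916$)
$\frac{1}{K} = \frac{1}{34916}$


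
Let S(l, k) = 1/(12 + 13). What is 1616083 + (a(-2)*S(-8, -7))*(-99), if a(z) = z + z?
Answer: 40402471/25 ≈ 1.6161e+6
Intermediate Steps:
S(l, k) = 1/25
a(z) = 2*z
1616083 + (a(-2)*S(-8, -7))*(-99) = 1616083 + ((2*(-2))*(1/25))*(-99) = 1616083 - 4*1/25*(-99) = 1616083 - 4/25*(-99) = 1616083 + 396/25 = 40402471/25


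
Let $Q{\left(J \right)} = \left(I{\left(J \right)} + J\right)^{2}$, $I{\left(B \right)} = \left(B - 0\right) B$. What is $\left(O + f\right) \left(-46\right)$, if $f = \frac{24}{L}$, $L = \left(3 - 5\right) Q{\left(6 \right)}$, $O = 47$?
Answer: $- \frac{317768}{147} \approx -2161.7$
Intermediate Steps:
$I{\left(B \right)} = B^{2}$ ($I{\left(B \right)} = \left(B + 0\right) B = B B = B^{2}$)
$Q{\left(J \right)} = \left(J + J^{2}\right)^{2}$ ($Q{\left(J \right)} = \left(J^{2} + J\right)^{2} = \left(J + J^{2}\right)^{2}$)
$L = -3528$ ($L = \left(3 - 5\right) 6^{2} \left(1 + 6\right)^{2} = - 2 \cdot 36 \cdot 7^{2} = - 2 \cdot 36 \cdot 49 = \left(-2\right) 1764 = -3528$)
$f = - \frac{1}{147}$ ($f = \frac{24}{-3528} = 24 \left(- \frac{1}{3528}\right) = - \frac{1}{147} \approx -0.0068027$)
$\left(O + f\right) \left(-46\right) = \left(47 - \frac{1}{147}\right) \left(-46\right) = \frac{6908}{147} \left(-46\right) = - \frac{317768}{147}$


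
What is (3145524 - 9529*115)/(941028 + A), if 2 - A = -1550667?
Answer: 2049689/2491697 ≈ 0.82261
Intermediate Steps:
A = 1550669 (A = 2 - 1*(-1550667) = 2 + 1550667 = 1550669)
(3145524 - 9529*115)/(941028 + A) = (3145524 - 9529*115)/(941028 + 1550669) = (3145524 - 1095835)/2491697 = 2049689*(1/2491697) = 2049689/2491697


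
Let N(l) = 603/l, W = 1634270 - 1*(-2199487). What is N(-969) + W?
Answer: 1238303310/323 ≈ 3.8338e+6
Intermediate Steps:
W = 3833757 (W = 1634270 + 2199487 = 3833757)
N(-969) + W = 603/(-969) + 3833757 = 603*(-1/969) + 3833757 = -201/323 + 3833757 = 1238303310/323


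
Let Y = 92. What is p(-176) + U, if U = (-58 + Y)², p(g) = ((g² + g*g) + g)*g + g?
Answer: -10871596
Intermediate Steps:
p(g) = g + g*(g + 2*g²) (p(g) = ((g² + g²) + g)*g + g = (2*g² + g)*g + g = (g + 2*g²)*g + g = g*(g + 2*g²) + g = g + g*(g + 2*g²))
U = 1156 (U = (-58 + 92)² = 34² = 1156)
p(-176) + U = -176*(1 - 176 + 2*(-176)²) + 1156 = -176*(1 - 176 + 2*30976) + 1156 = -176*(1 - 176 + 61952) + 1156 = -176*61777 + 1156 = -10872752 + 1156 = -10871596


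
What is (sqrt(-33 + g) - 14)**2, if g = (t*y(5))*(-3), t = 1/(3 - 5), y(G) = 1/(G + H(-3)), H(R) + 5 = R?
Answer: (28 - I*sqrt(134))**2/4 ≈ 162.5 - 162.06*I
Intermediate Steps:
H(R) = -5 + R
y(G) = 1/(-8 + G) (y(G) = 1/(G + (-5 - 3)) = 1/(G - 8) = 1/(-8 + G))
t = -1/2 (t = 1/(-2) = -1/2 ≈ -0.50000)
g = -1/2 (g = -1/(2*(-8 + 5))*(-3) = -1/2/(-3)*(-3) = -1/2*(-1/3)*(-3) = (1/6)*(-3) = -1/2 ≈ -0.50000)
(sqrt(-33 + g) - 14)**2 = (sqrt(-33 - 1/2) - 14)**2 = (sqrt(-67/2) - 14)**2 = (I*sqrt(134)/2 - 14)**2 = (-14 + I*sqrt(134)/2)**2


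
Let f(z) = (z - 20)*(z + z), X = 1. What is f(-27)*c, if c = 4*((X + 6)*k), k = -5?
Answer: -355320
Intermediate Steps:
f(z) = 2*z*(-20 + z) (f(z) = (-20 + z)*(2*z) = 2*z*(-20 + z))
c = -140 (c = 4*((1 + 6)*(-5)) = 4*(7*(-5)) = 4*(-35) = -140)
f(-27)*c = (2*(-27)*(-20 - 27))*(-140) = (2*(-27)*(-47))*(-140) = 2538*(-140) = -355320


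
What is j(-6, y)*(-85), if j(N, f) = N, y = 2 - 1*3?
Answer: 510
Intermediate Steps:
y = -1 (y = 2 - 3 = -1)
j(-6, y)*(-85) = -6*(-85) = 510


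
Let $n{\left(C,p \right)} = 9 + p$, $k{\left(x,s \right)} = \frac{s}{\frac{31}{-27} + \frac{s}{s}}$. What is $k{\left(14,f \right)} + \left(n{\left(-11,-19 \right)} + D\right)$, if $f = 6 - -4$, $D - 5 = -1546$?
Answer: $- \frac{3237}{2} \approx -1618.5$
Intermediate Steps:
$D = -1541$ ($D = 5 - 1546 = -1541$)
$f = 10$ ($f = 6 + 4 = 10$)
$k{\left(x,s \right)} = - \frac{27 s}{4}$ ($k{\left(x,s \right)} = \frac{s}{31 \left(- \frac{1}{27}\right) + 1} = \frac{s}{- \frac{31}{27} + 1} = \frac{s}{- \frac{4}{27}} = s \left(- \frac{27}{4}\right) = - \frac{27 s}{4}$)
$k{\left(14,f \right)} + \left(n{\left(-11,-19 \right)} + D\right) = \left(- \frac{27}{4}\right) 10 + \left(\left(9 - 19\right) - 1541\right) = - \frac{135}{2} - 1551 = - \frac{3237}{2}$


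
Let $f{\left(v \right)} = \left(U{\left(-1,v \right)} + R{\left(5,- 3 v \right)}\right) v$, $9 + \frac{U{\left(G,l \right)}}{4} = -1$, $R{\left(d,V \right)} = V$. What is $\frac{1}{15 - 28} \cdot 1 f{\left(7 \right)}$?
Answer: $\frac{427}{13} \approx 32.846$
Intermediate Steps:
$U{\left(G,l \right)} = -40$ ($U{\left(G,l \right)} = -36 + 4 \left(-1\right) = -36 - 4 = -40$)
$f{\left(v \right)} = v \left(-40 - 3 v\right)$ ($f{\left(v \right)} = \left(-40 - 3 v\right) v = v \left(-40 - 3 v\right)$)
$\frac{1}{15 - 28} \cdot 1 f{\left(7 \right)} = \frac{1}{15 - 28} \cdot 1 \left(\left(-1\right) 7 \left(40 + 3 \cdot 7\right)\right) = \frac{1}{-13} \cdot 1 \left(\left(-1\right) 7 \left(40 + 21\right)\right) = \left(- \frac{1}{13}\right) 1 \left(\left(-1\right) 7 \cdot 61\right) = \left(- \frac{1}{13}\right) \left(-427\right) = \frac{427}{13}$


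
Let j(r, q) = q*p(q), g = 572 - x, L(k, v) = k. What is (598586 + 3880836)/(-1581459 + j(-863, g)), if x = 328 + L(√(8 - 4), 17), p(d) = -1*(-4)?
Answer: -4479422/1580491 ≈ -2.8342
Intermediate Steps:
p(d) = 4
x = 330 (x = 328 + √(8 - 4) = 328 + √4 = 328 + 2 = 330)
g = 242 (g = 572 - 1*330 = 572 - 330 = 242)
j(r, q) = 4*q (j(r, q) = q*4 = 4*q)
(598586 + 3880836)/(-1581459 + j(-863, g)) = (598586 + 3880836)/(-1581459 + 4*242) = 4479422/(-1581459 + 968) = 4479422/(-1580491) = 4479422*(-1/1580491) = -4479422/1580491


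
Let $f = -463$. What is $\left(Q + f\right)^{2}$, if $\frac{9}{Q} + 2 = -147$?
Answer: $\frac{4760448016}{22201} \approx 2.1443 \cdot 10^{5}$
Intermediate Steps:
$Q = - \frac{9}{149}$ ($Q = \frac{9}{-2 - 147} = \frac{9}{-149} = 9 \left(- \frac{1}{149}\right) = - \frac{9}{149} \approx -0.060403$)
$\left(Q + f\right)^{2} = \left(- \frac{9}{149} - 463\right)^{2} = \left(- \frac{68996}{149}\right)^{2} = \frac{4760448016}{22201}$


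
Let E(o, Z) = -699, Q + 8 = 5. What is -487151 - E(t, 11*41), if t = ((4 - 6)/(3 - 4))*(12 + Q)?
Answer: -486452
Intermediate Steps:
Q = -3 (Q = -8 + 5 = -3)
t = 18 (t = ((4 - 6)/(3 - 4))*(12 - 3) = -2/(-1)*9 = -2*(-1)*9 = 2*9 = 18)
-487151 - E(t, 11*41) = -487151 - 1*(-699) = -487151 + 699 = -486452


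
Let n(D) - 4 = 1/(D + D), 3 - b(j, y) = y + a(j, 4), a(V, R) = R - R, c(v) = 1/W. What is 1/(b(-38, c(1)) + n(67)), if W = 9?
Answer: 1206/8317 ≈ 0.14500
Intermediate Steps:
c(v) = 1/9
a(V, R) = 0
b(j, y) = 3 - y (b(j, y) = 3 - (y + 0) = 3 - y)
n(D) = 4 + 1/(2*D) (n(D) = 4 + 1/(D + D) = 4 + 1/(2*D))
1/(b(-38, c(1)) + n(67)) = 1/((3 - 1*1/9) + (4 + (1/2)/67)) = 1/((3 - 1/9) + (4 + (1/2)*(1/67))) = 1/(26/9 + (4 + 1/134)) = 1/(26/9 + 537/134) = 1/(8317/1206) = 1206/8317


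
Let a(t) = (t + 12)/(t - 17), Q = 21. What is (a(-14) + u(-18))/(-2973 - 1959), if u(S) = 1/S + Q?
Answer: -11723/2752056 ≈ -0.0042597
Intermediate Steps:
u(S) = 21 + 1/S (u(S) = 1/S + 21 = 21 + 1/S)
a(t) = (12 + t)/(-17 + t)
(a(-14) + u(-18))/(-2973 - 1959) = ((12 - 14)/(-17 - 14) + (21 + 1/(-18)))/(-2973 - 1959) = (-2/(-31) + (21 - 1/18))/(-4932) = (-1/31*(-2) + 377/18)*(-1/4932) = (2/31 + 377/18)*(-1/4932) = (11723/558)*(-1/4932) = -11723/2752056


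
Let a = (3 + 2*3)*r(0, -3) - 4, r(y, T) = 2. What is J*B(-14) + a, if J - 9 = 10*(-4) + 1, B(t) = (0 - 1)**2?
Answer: -16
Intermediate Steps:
B(t) = 1 (B(t) = (-1)**2 = 1)
J = -30 (J = 9 + (10*(-4) + 1) = 9 + (-40 + 1) = 9 - 39 = -30)
a = 14 (a = (3 + 2*3)*2 - 4 = (3 + 6)*2 - 4 = 9*2 - 4 = 18 - 4 = 14)
J*B(-14) + a = -30*1 + 14 = -30 + 14 = -16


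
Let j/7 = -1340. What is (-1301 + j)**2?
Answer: 114083761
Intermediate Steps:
j = -9380 (j = 7*(-1340) = -9380)
(-1301 + j)**2 = (-1301 - 9380)**2 = (-10681)**2 = 114083761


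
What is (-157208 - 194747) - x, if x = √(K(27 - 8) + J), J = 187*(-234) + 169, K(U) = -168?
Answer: -351955 - 7*I*√893 ≈ -3.5196e+5 - 209.18*I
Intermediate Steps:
J = -43589 (J = -43758 + 169 = -43589)
x = 7*I*√893 (x = √(-168 - 43589) = √(-43757) = 7*I*√893 ≈ 209.18*I)
(-157208 - 194747) - x = (-157208 - 194747) - 7*I*√893 = -351955 - 7*I*√893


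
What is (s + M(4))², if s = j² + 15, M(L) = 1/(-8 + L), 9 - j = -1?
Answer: 210681/16 ≈ 13168.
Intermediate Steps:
j = 10 (j = 9 - 1*(-1) = 9 + 1 = 10)
s = 115 (s = 10² + 15 = 100 + 15 = 115)
(s + M(4))² = (115 + 1/(-8 + 4))² = (115 + 1/(-4))² = (115 - ¼)² = (459/4)² = 210681/16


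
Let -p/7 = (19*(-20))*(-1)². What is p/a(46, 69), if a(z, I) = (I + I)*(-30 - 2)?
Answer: -665/1104 ≈ -0.60236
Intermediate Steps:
a(z, I) = -64*I (a(z, I) = (2*I)*(-32) = -64*I)
p = 2660 (p = -7*19*(-20)*(-1)² = -(-2660) = -7*(-380) = 2660)
p/a(46, 69) = 2660/((-64*69)) = 2660/(-4416) = 2660*(-1/4416) = -665/1104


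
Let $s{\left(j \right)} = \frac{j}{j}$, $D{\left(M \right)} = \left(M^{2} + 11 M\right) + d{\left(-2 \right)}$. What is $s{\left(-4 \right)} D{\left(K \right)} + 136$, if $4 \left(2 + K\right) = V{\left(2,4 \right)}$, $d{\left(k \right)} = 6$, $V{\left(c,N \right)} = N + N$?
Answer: $142$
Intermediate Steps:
$V{\left(c,N \right)} = 2 N$
$K = 0$ ($K = -2 + \frac{2 \cdot 4}{4} = -2 + \frac{1}{4} \cdot 8 = -2 + 2 = 0$)
$D{\left(M \right)} = 6 + M^{2} + 11 M$ ($D{\left(M \right)} = \left(M^{2} + 11 M\right) + 6 = 6 + M^{2} + 11 M$)
$s{\left(j \right)} = 1$
$s{\left(-4 \right)} D{\left(K \right)} + 136 = 1 \left(6 + 0^{2} + 11 \cdot 0\right) + 136 = 1 \left(6 + 0 + 0\right) + 136 = 1 \cdot 6 + 136 = 6 + 136 = 142$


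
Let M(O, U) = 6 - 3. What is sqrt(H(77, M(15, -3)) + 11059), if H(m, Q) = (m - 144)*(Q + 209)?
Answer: I*sqrt(3145) ≈ 56.08*I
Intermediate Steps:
M(O, U) = 3
H(m, Q) = (-144 + m)*(209 + Q)
sqrt(H(77, M(15, -3)) + 11059) = sqrt((-30096 - 144*3 + 209*77 + 3*77) + 11059) = sqrt((-30096 - 432 + 16093 + 231) + 11059) = sqrt(-14204 + 11059) = sqrt(-3145) = I*sqrt(3145)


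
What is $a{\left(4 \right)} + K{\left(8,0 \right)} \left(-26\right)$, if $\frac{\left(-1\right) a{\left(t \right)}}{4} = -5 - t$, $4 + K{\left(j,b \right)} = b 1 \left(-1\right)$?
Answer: $140$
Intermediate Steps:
$K{\left(j,b \right)} = -4 - b$ ($K{\left(j,b \right)} = -4 + b 1 \left(-1\right) = -4 + b \left(-1\right) = -4 - b$)
$a{\left(t \right)} = 20 + 4 t$ ($a{\left(t \right)} = - 4 \left(-5 - t\right) = 20 + 4 t$)
$a{\left(4 \right)} + K{\left(8,0 \right)} \left(-26\right) = \left(20 + 4 \cdot 4\right) + \left(-4 - 0\right) \left(-26\right) = \left(20 + 16\right) + \left(-4 + 0\right) \left(-26\right) = 36 - -104 = 36 + 104 = 140$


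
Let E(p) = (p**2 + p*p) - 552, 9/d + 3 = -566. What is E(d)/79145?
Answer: -35743182/5124812869 ≈ -0.0069745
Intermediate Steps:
d = -9/569 (d = 9/(-3 - 566) = 9/(-569) = 9*(-1/569) = -9/569 ≈ -0.015817)
E(p) = -552 + 2*p**2 (E(p) = (p**2 + p**2) - 552 = 2*p**2 - 552 = -552 + 2*p**2)
E(d)/79145 = (-552 + 2*(-9/569)**2)/79145 = (-552 + 2*(81/323761))*(1/79145) = (-552 + 162/323761)*(1/79145) = -178715910/323761*1/79145 = -35743182/5124812869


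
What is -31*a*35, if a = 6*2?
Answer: -13020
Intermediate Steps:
a = 12
-31*a*35 = -31*12*35 = -372*35 = -13020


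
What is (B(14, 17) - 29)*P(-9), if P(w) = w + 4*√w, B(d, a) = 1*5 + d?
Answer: 90 - 120*I ≈ 90.0 - 120.0*I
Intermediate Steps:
B(d, a) = 5 + d
(B(14, 17) - 29)*P(-9) = ((5 + 14) - 29)*(-9 + 4*√(-9)) = (19 - 29)*(-9 + 4*(3*I)) = -10*(-9 + 12*I) = 90 - 120*I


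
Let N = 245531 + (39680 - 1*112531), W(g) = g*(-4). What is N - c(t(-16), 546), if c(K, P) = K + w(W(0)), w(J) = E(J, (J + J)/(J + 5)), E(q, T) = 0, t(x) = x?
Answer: 172696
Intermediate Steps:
W(g) = -4*g
w(J) = 0
N = 172680 (N = 245531 + (39680 - 112531) = 245531 - 72851 = 172680)
c(K, P) = K (c(K, P) = K + 0 = K)
N - c(t(-16), 546) = 172680 - 1*(-16) = 172680 + 16 = 172696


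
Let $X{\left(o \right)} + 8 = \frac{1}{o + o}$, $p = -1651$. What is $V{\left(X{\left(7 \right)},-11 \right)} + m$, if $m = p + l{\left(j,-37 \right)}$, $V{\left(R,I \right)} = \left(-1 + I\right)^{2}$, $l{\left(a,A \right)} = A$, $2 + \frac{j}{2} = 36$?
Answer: $-1544$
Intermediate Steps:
$j = 68$ ($j = -4 + 2 \cdot 36 = -4 + 72 = 68$)
$X{\left(o \right)} = -8 + \frac{1}{2 o}$ ($X{\left(o \right)} = -8 + \frac{1}{o + o} = -8 + \frac{1}{2 o}$)
$m = -1688$ ($m = -1651 - 37 = -1688$)
$V{\left(X{\left(7 \right)},-11 \right)} + m = \left(-1 - 11\right)^{2} - 1688 = \left(-12\right)^{2} - 1688 = 144 - 1688 = -1544$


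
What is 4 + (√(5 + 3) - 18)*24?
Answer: -428 + 48*√2 ≈ -360.12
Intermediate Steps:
4 + (√(5 + 3) - 18)*24 = 4 + (√8 - 18)*24 = 4 + (2*√2 - 18)*24 = 4 + (-18 + 2*√2)*24 = 4 + (-432 + 48*√2) = -428 + 48*√2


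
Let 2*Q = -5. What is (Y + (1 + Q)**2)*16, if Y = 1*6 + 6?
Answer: 228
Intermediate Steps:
Q = -5/2 (Q = (1/2)*(-5) = -5/2 ≈ -2.5000)
Y = 12 (Y = 6 + 6 = 12)
(Y + (1 + Q)**2)*16 = (12 + (1 - 5/2)**2)*16 = (12 + (-3/2)**2)*16 = (12 + 9/4)*16 = (57/4)*16 = 228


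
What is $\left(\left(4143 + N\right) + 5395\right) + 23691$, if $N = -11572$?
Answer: $21657$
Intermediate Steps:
$\left(\left(4143 + N\right) + 5395\right) + 23691 = \left(\left(4143 - 11572\right) + 5395\right) + 23691 = \left(-7429 + 5395\right) + 23691 = -2034 + 23691 = 21657$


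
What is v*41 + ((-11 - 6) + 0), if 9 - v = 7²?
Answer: -1657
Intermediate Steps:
v = -40 (v = 9 - 1*7² = 9 - 1*49 = 9 - 49 = -40)
v*41 + ((-11 - 6) + 0) = -40*41 + ((-11 - 6) + 0) = -1640 + (-17 + 0) = -1640 - 17 = -1657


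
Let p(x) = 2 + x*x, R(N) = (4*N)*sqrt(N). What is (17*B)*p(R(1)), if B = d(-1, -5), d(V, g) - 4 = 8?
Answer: 3672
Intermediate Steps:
d(V, g) = 12 (d(V, g) = 4 + 8 = 12)
R(N) = 4*N**(3/2)
B = 12
p(x) = 2 + x**2
(17*B)*p(R(1)) = (17*12)*(2 + (4*1**(3/2))**2) = 204*(2 + (4*1)**2) = 204*(2 + 4**2) = 204*(2 + 16) = 204*18 = 3672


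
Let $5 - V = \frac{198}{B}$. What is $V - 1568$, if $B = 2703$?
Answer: $- \frac{1408329}{901} \approx -1563.1$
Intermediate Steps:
$V = \frac{4439}{901}$ ($V = 5 - \frac{198}{2703} = 5 - 198 \cdot \frac{1}{2703} = 5 - \frac{66}{901} = \frac{4439}{901} \approx 4.9268$)
$V - 1568 = \frac{4439}{901} - 1568 = - \frac{1408329}{901}$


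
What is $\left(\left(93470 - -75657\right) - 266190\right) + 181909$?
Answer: $84846$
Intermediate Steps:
$\left(\left(93470 - -75657\right) - 266190\right) + 181909 = \left(\left(93470 + 75657\right) - 266190\right) + 181909 = \left(169127 - 266190\right) + 181909 = -97063 + 181909 = 84846$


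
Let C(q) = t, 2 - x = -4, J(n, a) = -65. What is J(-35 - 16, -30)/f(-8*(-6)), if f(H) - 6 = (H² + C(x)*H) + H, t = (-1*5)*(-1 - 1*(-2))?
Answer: -65/2118 ≈ -0.030689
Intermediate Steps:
x = 6 (x = 2 - 1*(-4) = 2 + 4 = 6)
t = -5 (t = -5*(-1 + 2) = -5*1 = -5)
C(q) = -5
f(H) = 6 + H² - 4*H (f(H) = 6 + ((H² - 5*H) + H) = 6 + (H² - 4*H) = 6 + H² - 4*H)
J(-35 - 16, -30)/f(-8*(-6)) = -65/(6 + (-8*(-6))² - (-32)*(-6)) = -65/(6 + 48² - 4*48) = -65/(6 + 2304 - 192) = -65/2118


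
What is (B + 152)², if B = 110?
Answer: 68644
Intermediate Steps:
(B + 152)² = (110 + 152)² = 262² = 68644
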